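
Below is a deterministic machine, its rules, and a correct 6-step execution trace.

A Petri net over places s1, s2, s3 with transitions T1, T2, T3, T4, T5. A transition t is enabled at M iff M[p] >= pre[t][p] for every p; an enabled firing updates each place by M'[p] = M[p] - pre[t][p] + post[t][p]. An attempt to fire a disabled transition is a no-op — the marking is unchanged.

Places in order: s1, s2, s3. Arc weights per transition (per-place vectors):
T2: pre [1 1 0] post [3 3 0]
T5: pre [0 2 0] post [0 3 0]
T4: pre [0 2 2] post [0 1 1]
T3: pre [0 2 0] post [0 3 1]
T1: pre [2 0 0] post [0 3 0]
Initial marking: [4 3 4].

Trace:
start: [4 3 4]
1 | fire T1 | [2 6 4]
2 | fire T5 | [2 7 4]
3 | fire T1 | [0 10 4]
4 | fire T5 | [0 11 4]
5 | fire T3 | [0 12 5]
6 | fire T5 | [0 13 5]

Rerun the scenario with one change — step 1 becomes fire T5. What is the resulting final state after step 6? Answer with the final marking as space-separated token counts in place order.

2 11 5

(re-executing from step 1 with the substitution; state before step 1: [4 3 4])
1 | fire T5 | [4 4 4]
2 | fire T5 | [4 5 4]
3 | fire T1 | [2 8 4]
4 | fire T5 | [2 9 4]
5 | fire T3 | [2 10 5]
6 | fire T5 | [2 11 5]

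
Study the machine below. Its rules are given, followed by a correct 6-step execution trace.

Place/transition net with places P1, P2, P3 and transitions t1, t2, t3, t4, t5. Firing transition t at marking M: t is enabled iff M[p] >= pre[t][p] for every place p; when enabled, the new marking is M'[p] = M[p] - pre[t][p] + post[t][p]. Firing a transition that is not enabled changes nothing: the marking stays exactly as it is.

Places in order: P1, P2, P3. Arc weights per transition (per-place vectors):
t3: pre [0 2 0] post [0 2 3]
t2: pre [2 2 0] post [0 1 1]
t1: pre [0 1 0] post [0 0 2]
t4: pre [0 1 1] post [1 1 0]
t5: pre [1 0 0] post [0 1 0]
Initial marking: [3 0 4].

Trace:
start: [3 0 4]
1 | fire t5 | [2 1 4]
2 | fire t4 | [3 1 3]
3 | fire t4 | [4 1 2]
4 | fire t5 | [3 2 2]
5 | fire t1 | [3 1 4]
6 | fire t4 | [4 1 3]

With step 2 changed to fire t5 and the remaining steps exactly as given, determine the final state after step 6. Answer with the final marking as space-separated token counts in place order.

(re-executing from step 2 with the substitution; state before step 2: [2 1 4])
2 | fire t5 | [1 2 4]
3 | fire t4 | [2 2 3]
4 | fire t5 | [1 3 3]
5 | fire t1 | [1 2 5]
6 | fire t4 | [2 2 4]

2 2 4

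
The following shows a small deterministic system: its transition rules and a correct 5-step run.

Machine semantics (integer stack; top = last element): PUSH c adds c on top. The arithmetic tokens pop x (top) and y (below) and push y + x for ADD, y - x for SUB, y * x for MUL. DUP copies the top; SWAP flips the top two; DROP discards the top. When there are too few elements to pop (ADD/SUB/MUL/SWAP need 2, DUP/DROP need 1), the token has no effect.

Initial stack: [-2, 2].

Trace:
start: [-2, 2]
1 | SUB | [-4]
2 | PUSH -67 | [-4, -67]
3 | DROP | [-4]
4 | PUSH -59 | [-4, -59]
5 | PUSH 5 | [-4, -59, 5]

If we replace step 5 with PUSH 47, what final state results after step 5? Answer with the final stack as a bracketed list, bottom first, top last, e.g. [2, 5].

(re-executing from step 5 with the substitution; state before step 5: [-4, -59])
5 | PUSH 47 | [-4, -59, 47]

[-4, -59, 47]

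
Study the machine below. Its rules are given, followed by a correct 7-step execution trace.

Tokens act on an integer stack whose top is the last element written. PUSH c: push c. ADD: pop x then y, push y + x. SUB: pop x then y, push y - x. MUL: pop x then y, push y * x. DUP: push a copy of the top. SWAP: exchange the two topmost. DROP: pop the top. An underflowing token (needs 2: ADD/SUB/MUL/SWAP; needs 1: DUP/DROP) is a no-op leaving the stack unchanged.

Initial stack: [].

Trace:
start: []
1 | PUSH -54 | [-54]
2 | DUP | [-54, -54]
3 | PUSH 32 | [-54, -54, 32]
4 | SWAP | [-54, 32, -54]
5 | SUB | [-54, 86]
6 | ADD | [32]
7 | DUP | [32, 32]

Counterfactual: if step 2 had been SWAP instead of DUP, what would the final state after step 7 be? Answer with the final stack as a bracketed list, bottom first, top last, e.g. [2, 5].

(re-executing from step 2 with the substitution; state before step 2: [-54])
2 | SWAP | [-54]
3 | PUSH 32 | [-54, 32]
4 | SWAP | [32, -54]
5 | SUB | [86]
6 | ADD | [86]
7 | DUP | [86, 86]

[86, 86]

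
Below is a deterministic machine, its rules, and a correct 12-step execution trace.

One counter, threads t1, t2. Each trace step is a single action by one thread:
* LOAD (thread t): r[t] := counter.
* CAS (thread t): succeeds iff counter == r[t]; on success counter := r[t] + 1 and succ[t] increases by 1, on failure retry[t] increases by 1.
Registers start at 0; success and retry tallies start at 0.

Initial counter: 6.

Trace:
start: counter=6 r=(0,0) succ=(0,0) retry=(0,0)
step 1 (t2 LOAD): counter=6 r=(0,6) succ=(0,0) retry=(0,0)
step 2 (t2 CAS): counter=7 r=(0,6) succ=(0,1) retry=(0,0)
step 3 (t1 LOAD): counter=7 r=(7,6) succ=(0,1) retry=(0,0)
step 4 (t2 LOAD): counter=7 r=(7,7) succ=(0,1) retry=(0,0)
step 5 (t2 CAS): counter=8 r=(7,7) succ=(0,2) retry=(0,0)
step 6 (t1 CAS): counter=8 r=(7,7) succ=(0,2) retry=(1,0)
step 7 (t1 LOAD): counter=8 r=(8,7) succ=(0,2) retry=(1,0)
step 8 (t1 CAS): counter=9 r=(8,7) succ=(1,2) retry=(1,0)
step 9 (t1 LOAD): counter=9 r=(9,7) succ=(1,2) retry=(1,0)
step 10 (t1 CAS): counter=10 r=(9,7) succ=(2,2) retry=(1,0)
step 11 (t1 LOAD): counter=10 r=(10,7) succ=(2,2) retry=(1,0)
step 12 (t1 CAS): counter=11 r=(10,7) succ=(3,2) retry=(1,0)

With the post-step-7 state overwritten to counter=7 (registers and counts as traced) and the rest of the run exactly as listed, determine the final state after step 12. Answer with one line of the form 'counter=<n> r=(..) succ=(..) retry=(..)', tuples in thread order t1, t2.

state after step 7 := counter=7 r=(8,7) succ=(0,2) retry=(1,0)
step 8 (t1 CAS): counter=7 r=(8,7) succ=(0,2) retry=(2,0)
step 9 (t1 LOAD): counter=7 r=(7,7) succ=(0,2) retry=(2,0)
step 10 (t1 CAS): counter=8 r=(7,7) succ=(1,2) retry=(2,0)
step 11 (t1 LOAD): counter=8 r=(8,7) succ=(1,2) retry=(2,0)
step 12 (t1 CAS): counter=9 r=(8,7) succ=(2,2) retry=(2,0)

counter=9 r=(8,7) succ=(2,2) retry=(2,0)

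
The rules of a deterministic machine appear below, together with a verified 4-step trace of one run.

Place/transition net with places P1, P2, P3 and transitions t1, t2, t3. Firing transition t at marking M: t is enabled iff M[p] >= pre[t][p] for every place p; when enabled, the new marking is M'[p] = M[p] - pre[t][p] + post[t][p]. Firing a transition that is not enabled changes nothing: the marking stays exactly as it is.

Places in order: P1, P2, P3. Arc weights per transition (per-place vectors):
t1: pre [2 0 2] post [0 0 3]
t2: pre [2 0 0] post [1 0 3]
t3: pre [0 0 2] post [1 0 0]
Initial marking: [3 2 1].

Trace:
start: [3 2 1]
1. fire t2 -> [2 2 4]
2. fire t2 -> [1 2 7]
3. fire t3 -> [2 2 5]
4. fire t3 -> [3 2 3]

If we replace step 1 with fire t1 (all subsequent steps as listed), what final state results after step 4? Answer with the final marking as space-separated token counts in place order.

4 2 0

(re-executing from step 1 with the substitution; state before step 1: [3 2 1])
1. fire t1 -> [3 2 1]
2. fire t2 -> [2 2 4]
3. fire t3 -> [3 2 2]
4. fire t3 -> [4 2 0]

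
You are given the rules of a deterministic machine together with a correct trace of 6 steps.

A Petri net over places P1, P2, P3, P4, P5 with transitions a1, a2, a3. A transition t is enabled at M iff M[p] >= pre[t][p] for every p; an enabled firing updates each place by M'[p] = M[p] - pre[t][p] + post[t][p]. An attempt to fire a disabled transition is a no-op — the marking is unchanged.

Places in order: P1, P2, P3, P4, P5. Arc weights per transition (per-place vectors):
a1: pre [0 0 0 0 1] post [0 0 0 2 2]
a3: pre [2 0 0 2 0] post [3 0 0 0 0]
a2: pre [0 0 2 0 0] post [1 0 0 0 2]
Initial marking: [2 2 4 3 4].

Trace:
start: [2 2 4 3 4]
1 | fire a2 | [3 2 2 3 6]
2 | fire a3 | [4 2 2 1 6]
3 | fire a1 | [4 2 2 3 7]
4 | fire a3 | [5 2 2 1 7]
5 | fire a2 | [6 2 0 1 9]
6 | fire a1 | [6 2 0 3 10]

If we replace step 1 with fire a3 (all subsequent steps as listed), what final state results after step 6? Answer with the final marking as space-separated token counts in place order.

(re-executing from step 1 with the substitution; state before step 1: [2 2 4 3 4])
1 | fire a3 | [3 2 4 1 4]
2 | fire a3 | [3 2 4 1 4]
3 | fire a1 | [3 2 4 3 5]
4 | fire a3 | [4 2 4 1 5]
5 | fire a2 | [5 2 2 1 7]
6 | fire a1 | [5 2 2 3 8]

5 2 2 3 8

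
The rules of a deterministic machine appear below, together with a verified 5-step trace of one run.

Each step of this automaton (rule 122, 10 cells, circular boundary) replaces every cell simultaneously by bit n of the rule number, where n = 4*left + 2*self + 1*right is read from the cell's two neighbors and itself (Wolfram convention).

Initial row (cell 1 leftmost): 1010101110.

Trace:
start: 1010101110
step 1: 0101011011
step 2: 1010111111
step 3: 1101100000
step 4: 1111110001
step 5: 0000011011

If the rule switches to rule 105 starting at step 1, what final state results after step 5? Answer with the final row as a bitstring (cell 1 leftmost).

1000111011

(re-executing steps 1..5 under rule 105; state before step 1: 1010101110)
step 1: 0101011011
step 2: 1010111111
step 3: 1101100000
step 4: 1111101110
step 5: 1000111011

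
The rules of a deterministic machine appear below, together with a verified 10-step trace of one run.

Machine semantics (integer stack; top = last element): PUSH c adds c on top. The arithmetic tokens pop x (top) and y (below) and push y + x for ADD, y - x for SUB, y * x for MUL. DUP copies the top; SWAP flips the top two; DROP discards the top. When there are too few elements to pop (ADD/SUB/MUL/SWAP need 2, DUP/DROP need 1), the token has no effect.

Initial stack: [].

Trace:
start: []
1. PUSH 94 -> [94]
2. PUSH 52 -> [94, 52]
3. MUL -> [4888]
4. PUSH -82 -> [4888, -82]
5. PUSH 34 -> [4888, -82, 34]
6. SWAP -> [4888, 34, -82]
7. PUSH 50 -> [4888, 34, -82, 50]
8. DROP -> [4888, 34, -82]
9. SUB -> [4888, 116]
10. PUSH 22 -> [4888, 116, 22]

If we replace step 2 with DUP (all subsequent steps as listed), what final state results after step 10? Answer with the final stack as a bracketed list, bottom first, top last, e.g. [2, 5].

[8836, 116, 22]

(re-executing from step 2 with the substitution; state before step 2: [94])
2. DUP -> [94, 94]
3. MUL -> [8836]
4. PUSH -82 -> [8836, -82]
5. PUSH 34 -> [8836, -82, 34]
6. SWAP -> [8836, 34, -82]
7. PUSH 50 -> [8836, 34, -82, 50]
8. DROP -> [8836, 34, -82]
9. SUB -> [8836, 116]
10. PUSH 22 -> [8836, 116, 22]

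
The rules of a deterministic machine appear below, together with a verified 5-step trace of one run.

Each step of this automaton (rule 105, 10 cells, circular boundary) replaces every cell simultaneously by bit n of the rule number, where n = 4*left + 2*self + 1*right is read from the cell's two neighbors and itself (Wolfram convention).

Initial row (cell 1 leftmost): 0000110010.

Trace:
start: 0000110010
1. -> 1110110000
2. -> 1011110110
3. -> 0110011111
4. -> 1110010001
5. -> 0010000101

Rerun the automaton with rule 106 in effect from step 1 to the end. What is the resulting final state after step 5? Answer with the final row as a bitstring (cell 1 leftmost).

1100010001

(re-executing steps 1..5 under rule 106; state before step 1: 0000110010)
1. -> 0001110100
2. -> 0011011000
3. -> 0111111000
4. -> 1100001000
5. -> 1100010001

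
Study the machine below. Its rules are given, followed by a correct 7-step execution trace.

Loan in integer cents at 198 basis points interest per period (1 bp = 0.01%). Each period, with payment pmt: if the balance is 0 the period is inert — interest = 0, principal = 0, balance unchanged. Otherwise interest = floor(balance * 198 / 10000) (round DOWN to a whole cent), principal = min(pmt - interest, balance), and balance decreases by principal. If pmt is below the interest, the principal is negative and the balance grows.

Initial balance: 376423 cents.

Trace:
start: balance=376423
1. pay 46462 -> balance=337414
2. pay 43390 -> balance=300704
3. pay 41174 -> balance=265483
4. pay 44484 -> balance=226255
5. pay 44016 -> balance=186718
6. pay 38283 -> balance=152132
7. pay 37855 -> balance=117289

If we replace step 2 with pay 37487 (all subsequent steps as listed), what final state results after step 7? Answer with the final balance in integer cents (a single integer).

(re-executing from step 2 with the substitution; state before step 2: balance=337414)
2. pay 37487 -> balance=306607
3. pay 41174 -> balance=271503
4. pay 44484 -> balance=232394
5. pay 44016 -> balance=192979
6. pay 38283 -> balance=158516
7. pay 37855 -> balance=123799

123799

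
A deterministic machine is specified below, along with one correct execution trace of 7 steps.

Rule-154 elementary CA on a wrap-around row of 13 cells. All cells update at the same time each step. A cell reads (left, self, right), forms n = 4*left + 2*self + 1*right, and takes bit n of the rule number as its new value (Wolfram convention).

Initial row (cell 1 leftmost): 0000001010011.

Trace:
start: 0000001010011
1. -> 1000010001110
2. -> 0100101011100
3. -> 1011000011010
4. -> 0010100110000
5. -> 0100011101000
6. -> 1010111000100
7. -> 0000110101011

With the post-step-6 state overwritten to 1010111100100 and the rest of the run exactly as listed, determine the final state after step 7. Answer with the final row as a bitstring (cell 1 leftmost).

state after step 6 := 1010111100100
7. -> 0000111011011

0000111011011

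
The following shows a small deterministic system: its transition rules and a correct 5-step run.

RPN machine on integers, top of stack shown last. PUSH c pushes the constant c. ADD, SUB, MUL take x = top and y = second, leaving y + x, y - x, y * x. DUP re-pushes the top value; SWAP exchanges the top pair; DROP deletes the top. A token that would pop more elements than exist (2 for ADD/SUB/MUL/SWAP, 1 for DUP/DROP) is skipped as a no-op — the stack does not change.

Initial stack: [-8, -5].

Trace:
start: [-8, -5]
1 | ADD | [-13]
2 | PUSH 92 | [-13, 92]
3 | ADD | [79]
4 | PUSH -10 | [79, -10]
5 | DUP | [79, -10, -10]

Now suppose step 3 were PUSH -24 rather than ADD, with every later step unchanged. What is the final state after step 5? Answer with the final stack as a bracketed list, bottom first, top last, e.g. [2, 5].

[-13, 92, -24, -10, -10]

(re-executing from step 3 with the substitution; state before step 3: [-13, 92])
3 | PUSH -24 | [-13, 92, -24]
4 | PUSH -10 | [-13, 92, -24, -10]
5 | DUP | [-13, 92, -24, -10, -10]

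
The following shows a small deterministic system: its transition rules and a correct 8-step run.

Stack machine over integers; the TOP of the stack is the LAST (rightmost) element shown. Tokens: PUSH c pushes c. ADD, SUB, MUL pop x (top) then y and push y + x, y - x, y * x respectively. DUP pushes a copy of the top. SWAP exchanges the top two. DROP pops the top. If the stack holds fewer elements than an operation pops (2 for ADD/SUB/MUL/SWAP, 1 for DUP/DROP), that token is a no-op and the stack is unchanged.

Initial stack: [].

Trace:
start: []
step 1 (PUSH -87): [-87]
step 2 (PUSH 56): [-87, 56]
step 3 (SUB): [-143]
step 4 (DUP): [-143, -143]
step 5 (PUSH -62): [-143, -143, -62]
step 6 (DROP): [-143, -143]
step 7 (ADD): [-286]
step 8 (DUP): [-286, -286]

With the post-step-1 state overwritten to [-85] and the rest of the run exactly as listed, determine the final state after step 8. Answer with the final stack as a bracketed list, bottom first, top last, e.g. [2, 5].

[-282, -282]

state after step 1 := [-85]
step 2 (PUSH 56): [-85, 56]
step 3 (SUB): [-141]
step 4 (DUP): [-141, -141]
step 5 (PUSH -62): [-141, -141, -62]
step 6 (DROP): [-141, -141]
step 7 (ADD): [-282]
step 8 (DUP): [-282, -282]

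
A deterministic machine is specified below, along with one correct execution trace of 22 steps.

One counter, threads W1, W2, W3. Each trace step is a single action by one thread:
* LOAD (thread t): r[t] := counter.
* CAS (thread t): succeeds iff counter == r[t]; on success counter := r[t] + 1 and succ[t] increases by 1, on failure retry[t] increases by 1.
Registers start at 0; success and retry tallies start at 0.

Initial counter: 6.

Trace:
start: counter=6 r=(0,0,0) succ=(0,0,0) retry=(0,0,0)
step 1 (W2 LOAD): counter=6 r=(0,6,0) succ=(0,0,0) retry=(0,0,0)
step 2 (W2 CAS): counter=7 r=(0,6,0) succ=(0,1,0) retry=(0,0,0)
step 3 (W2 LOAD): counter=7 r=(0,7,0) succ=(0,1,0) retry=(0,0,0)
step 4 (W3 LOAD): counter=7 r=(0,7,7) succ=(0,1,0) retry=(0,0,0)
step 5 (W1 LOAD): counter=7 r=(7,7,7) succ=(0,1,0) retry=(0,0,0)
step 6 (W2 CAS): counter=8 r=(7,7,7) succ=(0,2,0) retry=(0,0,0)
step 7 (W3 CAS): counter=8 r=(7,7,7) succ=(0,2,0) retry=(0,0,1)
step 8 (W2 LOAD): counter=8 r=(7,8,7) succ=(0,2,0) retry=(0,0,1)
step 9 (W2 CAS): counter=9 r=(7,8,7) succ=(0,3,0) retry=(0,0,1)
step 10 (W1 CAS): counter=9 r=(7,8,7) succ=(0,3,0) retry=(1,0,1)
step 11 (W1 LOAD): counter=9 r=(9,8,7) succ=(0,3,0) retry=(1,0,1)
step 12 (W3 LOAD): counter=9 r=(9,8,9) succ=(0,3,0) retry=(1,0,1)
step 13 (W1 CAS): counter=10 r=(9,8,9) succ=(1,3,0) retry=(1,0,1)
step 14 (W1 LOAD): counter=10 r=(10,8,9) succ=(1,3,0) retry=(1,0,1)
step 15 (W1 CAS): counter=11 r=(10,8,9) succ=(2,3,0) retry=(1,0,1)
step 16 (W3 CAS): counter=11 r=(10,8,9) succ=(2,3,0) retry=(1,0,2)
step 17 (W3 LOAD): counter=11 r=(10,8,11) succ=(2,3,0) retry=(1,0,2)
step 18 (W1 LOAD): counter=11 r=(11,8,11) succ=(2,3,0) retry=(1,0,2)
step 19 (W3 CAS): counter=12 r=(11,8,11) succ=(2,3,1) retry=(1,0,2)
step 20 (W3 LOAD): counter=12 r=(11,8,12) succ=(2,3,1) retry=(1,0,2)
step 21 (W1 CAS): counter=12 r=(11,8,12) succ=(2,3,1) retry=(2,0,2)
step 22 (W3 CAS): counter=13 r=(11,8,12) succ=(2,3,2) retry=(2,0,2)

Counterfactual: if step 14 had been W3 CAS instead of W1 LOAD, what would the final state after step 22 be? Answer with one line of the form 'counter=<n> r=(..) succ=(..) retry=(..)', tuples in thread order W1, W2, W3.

(re-executing from step 14 with the substitution; state before step 14: counter=10 r=(9,8,9) succ=(1,3,0) retry=(1,0,1))
step 14 (W3 CAS): counter=10 r=(9,8,9) succ=(1,3,0) retry=(1,0,2)
step 15 (W1 CAS): counter=10 r=(9,8,9) succ=(1,3,0) retry=(2,0,2)
step 16 (W3 CAS): counter=10 r=(9,8,9) succ=(1,3,0) retry=(2,0,3)
step 17 (W3 LOAD): counter=10 r=(9,8,10) succ=(1,3,0) retry=(2,0,3)
step 18 (W1 LOAD): counter=10 r=(10,8,10) succ=(1,3,0) retry=(2,0,3)
step 19 (W3 CAS): counter=11 r=(10,8,10) succ=(1,3,1) retry=(2,0,3)
step 20 (W3 LOAD): counter=11 r=(10,8,11) succ=(1,3,1) retry=(2,0,3)
step 21 (W1 CAS): counter=11 r=(10,8,11) succ=(1,3,1) retry=(3,0,3)
step 22 (W3 CAS): counter=12 r=(10,8,11) succ=(1,3,2) retry=(3,0,3)

counter=12 r=(10,8,11) succ=(1,3,2) retry=(3,0,3)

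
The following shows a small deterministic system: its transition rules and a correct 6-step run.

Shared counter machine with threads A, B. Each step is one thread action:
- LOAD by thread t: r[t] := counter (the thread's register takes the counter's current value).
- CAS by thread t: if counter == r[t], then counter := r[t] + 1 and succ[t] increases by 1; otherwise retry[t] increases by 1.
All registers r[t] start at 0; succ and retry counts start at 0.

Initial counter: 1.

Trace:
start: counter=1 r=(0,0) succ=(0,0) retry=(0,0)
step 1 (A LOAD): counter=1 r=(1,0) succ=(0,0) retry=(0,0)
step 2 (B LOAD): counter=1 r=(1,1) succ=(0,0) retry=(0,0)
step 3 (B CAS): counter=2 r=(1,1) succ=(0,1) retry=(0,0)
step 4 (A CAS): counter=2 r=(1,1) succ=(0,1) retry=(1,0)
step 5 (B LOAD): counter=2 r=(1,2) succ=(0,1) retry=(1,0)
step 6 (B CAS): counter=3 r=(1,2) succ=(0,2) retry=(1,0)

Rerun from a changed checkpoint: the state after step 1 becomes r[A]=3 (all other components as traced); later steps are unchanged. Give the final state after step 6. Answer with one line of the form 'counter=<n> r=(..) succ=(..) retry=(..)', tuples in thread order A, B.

state after step 1 := counter=1 r=(3,0) succ=(0,0) retry=(0,0)
step 2 (B LOAD): counter=1 r=(3,1) succ=(0,0) retry=(0,0)
step 3 (B CAS): counter=2 r=(3,1) succ=(0,1) retry=(0,0)
step 4 (A CAS): counter=2 r=(3,1) succ=(0,1) retry=(1,0)
step 5 (B LOAD): counter=2 r=(3,2) succ=(0,1) retry=(1,0)
step 6 (B CAS): counter=3 r=(3,2) succ=(0,2) retry=(1,0)

counter=3 r=(3,2) succ=(0,2) retry=(1,0)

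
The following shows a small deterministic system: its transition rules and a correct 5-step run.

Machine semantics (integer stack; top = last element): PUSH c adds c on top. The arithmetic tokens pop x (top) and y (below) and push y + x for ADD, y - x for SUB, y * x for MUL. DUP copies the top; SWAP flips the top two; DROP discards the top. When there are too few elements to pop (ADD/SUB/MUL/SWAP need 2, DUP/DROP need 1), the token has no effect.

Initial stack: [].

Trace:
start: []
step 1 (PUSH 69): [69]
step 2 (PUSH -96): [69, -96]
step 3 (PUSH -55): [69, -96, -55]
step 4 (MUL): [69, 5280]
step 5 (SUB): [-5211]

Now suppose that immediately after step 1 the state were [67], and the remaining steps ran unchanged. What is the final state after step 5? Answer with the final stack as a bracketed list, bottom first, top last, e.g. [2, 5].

[-5213]

state after step 1 := [67]
step 2 (PUSH -96): [67, -96]
step 3 (PUSH -55): [67, -96, -55]
step 4 (MUL): [67, 5280]
step 5 (SUB): [-5213]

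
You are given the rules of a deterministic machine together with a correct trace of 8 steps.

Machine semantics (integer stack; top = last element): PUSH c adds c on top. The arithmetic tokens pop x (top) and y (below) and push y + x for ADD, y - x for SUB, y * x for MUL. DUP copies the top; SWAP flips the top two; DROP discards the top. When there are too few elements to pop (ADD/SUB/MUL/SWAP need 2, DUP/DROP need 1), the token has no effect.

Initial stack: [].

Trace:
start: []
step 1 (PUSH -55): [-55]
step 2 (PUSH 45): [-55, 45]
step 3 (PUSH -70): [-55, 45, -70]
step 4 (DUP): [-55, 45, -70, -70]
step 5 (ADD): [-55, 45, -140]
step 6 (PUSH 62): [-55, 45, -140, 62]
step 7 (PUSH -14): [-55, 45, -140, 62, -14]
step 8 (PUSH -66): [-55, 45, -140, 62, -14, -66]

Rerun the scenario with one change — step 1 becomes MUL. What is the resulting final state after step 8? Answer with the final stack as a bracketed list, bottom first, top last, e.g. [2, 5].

[45, -140, 62, -14, -66]

(re-executing from step 1 with the substitution; state before step 1: [])
step 1 (MUL): []
step 2 (PUSH 45): [45]
step 3 (PUSH -70): [45, -70]
step 4 (DUP): [45, -70, -70]
step 5 (ADD): [45, -140]
step 6 (PUSH 62): [45, -140, 62]
step 7 (PUSH -14): [45, -140, 62, -14]
step 8 (PUSH -66): [45, -140, 62, -14, -66]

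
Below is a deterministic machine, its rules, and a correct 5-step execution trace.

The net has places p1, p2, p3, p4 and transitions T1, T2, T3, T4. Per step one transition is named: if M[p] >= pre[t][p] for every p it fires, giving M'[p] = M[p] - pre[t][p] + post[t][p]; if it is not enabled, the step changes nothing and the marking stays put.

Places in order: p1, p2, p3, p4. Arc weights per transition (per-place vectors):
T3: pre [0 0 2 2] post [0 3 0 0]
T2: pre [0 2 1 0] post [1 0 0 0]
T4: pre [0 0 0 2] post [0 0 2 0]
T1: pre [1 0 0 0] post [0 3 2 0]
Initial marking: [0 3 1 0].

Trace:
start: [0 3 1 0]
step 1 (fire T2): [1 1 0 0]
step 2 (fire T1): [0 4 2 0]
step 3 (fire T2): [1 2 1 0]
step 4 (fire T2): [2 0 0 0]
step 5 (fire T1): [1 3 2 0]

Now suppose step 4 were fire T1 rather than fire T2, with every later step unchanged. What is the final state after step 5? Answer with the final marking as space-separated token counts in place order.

(re-executing from step 4 with the substitution; state before step 4: [1 2 1 0])
step 4 (fire T1): [0 5 3 0]
step 5 (fire T1): [0 5 3 0]

0 5 3 0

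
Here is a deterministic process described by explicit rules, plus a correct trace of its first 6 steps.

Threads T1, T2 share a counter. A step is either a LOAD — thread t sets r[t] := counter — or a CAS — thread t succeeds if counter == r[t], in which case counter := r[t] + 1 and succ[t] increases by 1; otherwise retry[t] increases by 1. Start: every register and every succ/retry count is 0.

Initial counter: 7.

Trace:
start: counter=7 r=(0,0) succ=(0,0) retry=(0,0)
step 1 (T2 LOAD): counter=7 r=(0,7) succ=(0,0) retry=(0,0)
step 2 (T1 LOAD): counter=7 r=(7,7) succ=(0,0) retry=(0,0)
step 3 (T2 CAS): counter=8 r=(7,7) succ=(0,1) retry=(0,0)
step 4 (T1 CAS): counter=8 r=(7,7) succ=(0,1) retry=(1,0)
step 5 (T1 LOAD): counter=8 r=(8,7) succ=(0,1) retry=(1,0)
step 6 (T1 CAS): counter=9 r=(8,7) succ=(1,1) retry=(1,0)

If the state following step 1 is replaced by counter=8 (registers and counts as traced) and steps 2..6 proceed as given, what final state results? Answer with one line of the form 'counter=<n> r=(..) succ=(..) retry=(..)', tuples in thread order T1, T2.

state after step 1 := counter=8 r=(0,7) succ=(0,0) retry=(0,0)
step 2 (T1 LOAD): counter=8 r=(8,7) succ=(0,0) retry=(0,0)
step 3 (T2 CAS): counter=8 r=(8,7) succ=(0,0) retry=(0,1)
step 4 (T1 CAS): counter=9 r=(8,7) succ=(1,0) retry=(0,1)
step 5 (T1 LOAD): counter=9 r=(9,7) succ=(1,0) retry=(0,1)
step 6 (T1 CAS): counter=10 r=(9,7) succ=(2,0) retry=(0,1)

counter=10 r=(9,7) succ=(2,0) retry=(0,1)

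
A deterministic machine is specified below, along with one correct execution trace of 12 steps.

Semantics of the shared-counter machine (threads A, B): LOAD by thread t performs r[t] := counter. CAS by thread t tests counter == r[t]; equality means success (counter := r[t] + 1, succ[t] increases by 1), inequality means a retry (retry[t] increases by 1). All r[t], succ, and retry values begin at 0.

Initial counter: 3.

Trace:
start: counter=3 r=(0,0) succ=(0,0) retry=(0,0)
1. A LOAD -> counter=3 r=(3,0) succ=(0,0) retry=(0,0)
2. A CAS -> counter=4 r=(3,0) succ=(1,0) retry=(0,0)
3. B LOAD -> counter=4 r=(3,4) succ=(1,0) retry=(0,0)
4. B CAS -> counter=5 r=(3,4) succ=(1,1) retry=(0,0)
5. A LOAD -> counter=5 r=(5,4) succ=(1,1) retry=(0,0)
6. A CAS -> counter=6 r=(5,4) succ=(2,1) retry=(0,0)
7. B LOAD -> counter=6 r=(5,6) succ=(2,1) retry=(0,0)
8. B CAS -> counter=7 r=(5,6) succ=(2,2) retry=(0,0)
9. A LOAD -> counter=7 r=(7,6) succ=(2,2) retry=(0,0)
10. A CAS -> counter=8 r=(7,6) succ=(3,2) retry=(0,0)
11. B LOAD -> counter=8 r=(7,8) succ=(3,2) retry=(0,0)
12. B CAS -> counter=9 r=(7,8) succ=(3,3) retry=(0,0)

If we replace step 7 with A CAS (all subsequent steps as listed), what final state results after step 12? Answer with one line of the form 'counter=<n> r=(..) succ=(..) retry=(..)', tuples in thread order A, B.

(re-executing from step 7 with the substitution; state before step 7: counter=6 r=(5,4) succ=(2,1) retry=(0,0))
7. A CAS -> counter=6 r=(5,4) succ=(2,1) retry=(1,0)
8. B CAS -> counter=6 r=(5,4) succ=(2,1) retry=(1,1)
9. A LOAD -> counter=6 r=(6,4) succ=(2,1) retry=(1,1)
10. A CAS -> counter=7 r=(6,4) succ=(3,1) retry=(1,1)
11. B LOAD -> counter=7 r=(6,7) succ=(3,1) retry=(1,1)
12. B CAS -> counter=8 r=(6,7) succ=(3,2) retry=(1,1)

counter=8 r=(6,7) succ=(3,2) retry=(1,1)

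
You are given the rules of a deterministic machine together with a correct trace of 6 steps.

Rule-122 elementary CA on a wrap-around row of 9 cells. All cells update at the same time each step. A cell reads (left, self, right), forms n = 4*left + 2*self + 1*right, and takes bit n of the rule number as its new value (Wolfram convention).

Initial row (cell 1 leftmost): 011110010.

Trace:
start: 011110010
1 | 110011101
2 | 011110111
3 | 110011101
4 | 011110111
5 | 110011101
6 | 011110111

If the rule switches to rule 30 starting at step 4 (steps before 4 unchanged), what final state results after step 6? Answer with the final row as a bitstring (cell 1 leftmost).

000111010

(re-executing steps 4..6 under rule 30; state before step 4: 110011101)
4 | 001110001
5 | 111001011
6 | 000111010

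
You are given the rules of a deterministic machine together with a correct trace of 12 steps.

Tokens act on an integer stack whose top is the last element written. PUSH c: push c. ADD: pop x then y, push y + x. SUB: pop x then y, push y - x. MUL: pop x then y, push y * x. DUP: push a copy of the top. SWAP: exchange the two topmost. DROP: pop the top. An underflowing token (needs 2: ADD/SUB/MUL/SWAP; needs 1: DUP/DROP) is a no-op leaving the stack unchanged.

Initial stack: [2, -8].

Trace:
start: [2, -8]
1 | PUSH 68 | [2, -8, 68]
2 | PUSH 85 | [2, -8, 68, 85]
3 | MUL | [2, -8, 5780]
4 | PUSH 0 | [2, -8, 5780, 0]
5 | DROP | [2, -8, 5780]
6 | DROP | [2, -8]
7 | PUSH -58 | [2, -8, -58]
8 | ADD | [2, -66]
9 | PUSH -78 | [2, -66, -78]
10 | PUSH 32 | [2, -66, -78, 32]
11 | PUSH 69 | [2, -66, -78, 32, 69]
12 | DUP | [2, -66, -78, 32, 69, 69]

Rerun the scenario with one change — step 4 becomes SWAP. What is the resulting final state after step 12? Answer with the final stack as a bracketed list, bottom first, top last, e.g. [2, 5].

(re-executing from step 4 with the substitution; state before step 4: [2, -8, 5780])
4 | SWAP | [2, 5780, -8]
5 | DROP | [2, 5780]
6 | DROP | [2]
7 | PUSH -58 | [2, -58]
8 | ADD | [-56]
9 | PUSH -78 | [-56, -78]
10 | PUSH 32 | [-56, -78, 32]
11 | PUSH 69 | [-56, -78, 32, 69]
12 | DUP | [-56, -78, 32, 69, 69]

[-56, -78, 32, 69, 69]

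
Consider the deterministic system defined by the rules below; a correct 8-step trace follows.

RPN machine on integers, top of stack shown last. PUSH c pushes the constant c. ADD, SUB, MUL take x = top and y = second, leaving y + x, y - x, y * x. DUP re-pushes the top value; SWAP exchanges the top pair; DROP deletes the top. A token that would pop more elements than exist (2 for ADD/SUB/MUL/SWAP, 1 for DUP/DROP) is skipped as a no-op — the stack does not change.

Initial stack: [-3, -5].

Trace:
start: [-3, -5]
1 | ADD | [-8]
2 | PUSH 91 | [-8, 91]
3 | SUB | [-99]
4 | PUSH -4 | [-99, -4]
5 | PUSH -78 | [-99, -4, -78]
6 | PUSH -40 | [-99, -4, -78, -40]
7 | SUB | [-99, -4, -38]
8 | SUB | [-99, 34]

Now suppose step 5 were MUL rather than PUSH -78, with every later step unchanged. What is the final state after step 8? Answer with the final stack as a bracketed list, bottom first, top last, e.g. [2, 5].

(re-executing from step 5 with the substitution; state before step 5: [-99, -4])
5 | MUL | [396]
6 | PUSH -40 | [396, -40]
7 | SUB | [436]
8 | SUB | [436]

[436]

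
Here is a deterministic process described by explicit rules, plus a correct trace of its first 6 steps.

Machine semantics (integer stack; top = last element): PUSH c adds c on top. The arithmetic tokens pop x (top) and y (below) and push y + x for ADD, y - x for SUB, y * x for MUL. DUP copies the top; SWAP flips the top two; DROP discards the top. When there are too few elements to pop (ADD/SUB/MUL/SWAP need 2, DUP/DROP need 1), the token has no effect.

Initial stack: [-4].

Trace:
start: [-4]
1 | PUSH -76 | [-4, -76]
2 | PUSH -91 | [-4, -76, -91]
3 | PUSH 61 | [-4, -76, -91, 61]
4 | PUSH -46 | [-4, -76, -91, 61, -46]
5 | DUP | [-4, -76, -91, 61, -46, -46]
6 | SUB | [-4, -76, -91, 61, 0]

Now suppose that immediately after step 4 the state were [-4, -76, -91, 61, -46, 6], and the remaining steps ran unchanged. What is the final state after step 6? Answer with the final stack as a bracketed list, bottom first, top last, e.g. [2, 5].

state after step 4 := [-4, -76, -91, 61, -46, 6]
5 | DUP | [-4, -76, -91, 61, -46, 6, 6]
6 | SUB | [-4, -76, -91, 61, -46, 0]

[-4, -76, -91, 61, -46, 0]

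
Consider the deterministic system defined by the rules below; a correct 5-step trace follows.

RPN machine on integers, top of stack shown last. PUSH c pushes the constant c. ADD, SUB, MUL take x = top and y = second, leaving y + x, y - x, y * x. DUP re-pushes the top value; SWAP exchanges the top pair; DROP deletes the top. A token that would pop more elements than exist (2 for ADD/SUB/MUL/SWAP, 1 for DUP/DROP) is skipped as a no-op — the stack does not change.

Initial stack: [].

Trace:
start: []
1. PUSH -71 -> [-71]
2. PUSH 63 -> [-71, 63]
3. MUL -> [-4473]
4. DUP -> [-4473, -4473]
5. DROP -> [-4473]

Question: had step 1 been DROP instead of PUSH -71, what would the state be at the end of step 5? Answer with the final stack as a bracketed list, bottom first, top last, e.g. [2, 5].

[63]

(re-executing from step 1 with the substitution; state before step 1: [])
1. DROP -> []
2. PUSH 63 -> [63]
3. MUL -> [63]
4. DUP -> [63, 63]
5. DROP -> [63]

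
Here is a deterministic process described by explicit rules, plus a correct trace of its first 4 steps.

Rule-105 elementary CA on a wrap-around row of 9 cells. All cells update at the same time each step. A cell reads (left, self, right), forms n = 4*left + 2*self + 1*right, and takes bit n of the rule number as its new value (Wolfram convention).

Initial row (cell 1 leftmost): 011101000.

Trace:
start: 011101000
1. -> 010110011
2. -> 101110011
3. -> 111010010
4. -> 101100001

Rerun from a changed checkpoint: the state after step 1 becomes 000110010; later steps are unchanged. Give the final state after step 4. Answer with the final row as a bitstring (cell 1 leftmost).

100011111

state after step 1 := 000110010
2. -> 110110000
3. -> 111110110
4. -> 100011111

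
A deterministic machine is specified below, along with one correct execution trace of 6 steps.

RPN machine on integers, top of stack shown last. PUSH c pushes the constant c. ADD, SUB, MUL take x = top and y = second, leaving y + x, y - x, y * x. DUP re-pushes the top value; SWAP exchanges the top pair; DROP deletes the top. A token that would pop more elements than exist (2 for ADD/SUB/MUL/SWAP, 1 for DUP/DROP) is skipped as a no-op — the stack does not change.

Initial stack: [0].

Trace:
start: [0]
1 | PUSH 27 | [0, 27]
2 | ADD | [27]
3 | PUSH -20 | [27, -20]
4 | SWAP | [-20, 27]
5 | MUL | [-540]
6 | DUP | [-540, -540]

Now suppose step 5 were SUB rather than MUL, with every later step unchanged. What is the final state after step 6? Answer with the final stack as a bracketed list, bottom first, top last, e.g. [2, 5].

(re-executing from step 5 with the substitution; state before step 5: [-20, 27])
5 | SUB | [-47]
6 | DUP | [-47, -47]

[-47, -47]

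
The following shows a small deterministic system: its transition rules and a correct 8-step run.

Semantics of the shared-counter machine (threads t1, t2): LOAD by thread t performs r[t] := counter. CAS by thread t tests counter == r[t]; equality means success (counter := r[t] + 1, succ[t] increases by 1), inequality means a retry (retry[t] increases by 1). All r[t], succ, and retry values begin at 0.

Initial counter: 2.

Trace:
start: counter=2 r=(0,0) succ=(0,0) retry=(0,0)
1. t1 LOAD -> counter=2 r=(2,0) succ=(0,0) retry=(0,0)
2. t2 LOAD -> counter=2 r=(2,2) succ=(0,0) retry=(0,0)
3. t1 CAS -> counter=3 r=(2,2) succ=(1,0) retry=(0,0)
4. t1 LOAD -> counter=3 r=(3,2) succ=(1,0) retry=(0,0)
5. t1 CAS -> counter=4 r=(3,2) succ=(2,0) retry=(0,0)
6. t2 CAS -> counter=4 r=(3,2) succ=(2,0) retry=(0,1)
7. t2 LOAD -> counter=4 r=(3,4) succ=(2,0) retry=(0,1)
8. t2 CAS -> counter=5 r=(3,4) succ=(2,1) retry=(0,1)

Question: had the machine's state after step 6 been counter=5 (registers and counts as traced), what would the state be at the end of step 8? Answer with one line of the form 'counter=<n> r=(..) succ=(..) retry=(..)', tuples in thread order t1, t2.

counter=6 r=(3,5) succ=(2,1) retry=(0,1)

state after step 6 := counter=5 r=(3,2) succ=(2,0) retry=(0,1)
7. t2 LOAD -> counter=5 r=(3,5) succ=(2,0) retry=(0,1)
8. t2 CAS -> counter=6 r=(3,5) succ=(2,1) retry=(0,1)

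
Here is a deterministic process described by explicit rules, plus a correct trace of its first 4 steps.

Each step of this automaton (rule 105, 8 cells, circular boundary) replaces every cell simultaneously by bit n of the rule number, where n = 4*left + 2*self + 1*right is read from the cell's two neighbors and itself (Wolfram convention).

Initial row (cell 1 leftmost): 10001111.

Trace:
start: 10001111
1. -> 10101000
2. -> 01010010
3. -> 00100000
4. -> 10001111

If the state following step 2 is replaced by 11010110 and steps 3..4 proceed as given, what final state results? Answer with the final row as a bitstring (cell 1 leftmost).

00111000

state after step 2 := 11010110
3. -> 11101111
4. -> 00111000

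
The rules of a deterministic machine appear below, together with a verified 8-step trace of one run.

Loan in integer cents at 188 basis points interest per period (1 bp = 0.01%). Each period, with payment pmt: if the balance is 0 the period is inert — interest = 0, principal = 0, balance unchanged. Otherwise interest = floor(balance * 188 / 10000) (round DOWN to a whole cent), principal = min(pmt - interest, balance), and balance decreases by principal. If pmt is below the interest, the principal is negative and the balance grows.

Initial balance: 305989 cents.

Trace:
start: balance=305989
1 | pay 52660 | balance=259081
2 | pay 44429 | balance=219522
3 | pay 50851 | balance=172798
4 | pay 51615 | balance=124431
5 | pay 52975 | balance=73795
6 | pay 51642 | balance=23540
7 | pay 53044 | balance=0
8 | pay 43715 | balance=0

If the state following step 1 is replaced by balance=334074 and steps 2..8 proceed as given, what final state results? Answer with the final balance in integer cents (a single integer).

state after step 1 := balance=334074
2 | pay 44429 | balance=295925
3 | pay 50851 | balance=250637
4 | pay 51615 | balance=203733
5 | pay 52975 | balance=154588
6 | pay 51642 | balance=105852
7 | pay 53044 | balance=54798
8 | pay 43715 | balance=12113

12113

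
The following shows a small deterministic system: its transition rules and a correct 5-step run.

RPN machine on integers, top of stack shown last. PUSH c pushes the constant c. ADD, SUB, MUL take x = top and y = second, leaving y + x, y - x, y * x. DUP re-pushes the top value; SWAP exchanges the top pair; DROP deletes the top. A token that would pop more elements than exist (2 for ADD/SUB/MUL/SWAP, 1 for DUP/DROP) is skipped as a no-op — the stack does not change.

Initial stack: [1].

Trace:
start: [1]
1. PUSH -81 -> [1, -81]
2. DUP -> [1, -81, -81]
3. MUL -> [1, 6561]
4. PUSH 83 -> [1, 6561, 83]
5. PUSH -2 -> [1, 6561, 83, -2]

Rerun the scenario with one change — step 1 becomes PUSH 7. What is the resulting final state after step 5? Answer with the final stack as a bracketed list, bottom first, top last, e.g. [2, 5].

[1, 49, 83, -2]

(re-executing from step 1 with the substitution; state before step 1: [1])
1. PUSH 7 -> [1, 7]
2. DUP -> [1, 7, 7]
3. MUL -> [1, 49]
4. PUSH 83 -> [1, 49, 83]
5. PUSH -2 -> [1, 49, 83, -2]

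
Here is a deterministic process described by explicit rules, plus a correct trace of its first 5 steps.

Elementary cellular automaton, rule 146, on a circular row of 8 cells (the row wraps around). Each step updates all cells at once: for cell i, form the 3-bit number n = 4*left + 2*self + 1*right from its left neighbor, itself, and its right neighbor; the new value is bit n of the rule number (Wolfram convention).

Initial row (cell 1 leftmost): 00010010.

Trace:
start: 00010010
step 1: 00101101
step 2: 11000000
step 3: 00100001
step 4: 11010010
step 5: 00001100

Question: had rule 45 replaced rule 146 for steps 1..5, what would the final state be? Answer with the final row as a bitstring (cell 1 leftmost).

(re-executing steps 1..5 under rule 45; state before step 1: 00010010)
step 1: 11010010
step 2: 10110011
step 3: 01100010
step 4: 01001010
step 5: 01001110

01001110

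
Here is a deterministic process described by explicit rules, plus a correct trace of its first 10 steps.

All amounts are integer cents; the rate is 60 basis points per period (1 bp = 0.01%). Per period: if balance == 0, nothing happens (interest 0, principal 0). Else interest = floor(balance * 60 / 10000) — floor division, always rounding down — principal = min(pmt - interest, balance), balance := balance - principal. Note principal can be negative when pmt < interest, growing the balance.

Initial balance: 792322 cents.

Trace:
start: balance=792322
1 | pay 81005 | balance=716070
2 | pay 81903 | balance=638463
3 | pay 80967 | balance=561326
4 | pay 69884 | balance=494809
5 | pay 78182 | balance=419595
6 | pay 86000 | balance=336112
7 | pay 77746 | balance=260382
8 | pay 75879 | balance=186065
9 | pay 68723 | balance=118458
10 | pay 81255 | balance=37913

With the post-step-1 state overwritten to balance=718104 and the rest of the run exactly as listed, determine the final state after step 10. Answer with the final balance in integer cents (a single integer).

state after step 1 := balance=718104
2 | pay 81903 | balance=640509
3 | pay 80967 | balance=563385
4 | pay 69884 | balance=496881
5 | pay 78182 | balance=421680
6 | pay 86000 | balance=338210
7 | pay 77746 | balance=262493
8 | pay 75879 | balance=188188
9 | pay 68723 | balance=120594
10 | pay 81255 | balance=40062

40062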